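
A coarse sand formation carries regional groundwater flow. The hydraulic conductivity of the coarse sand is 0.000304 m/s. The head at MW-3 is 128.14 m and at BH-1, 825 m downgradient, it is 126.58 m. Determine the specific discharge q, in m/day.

Convert K: 0.000304 m/s × 86400 = 26.27 m/day.
Hydraulic gradient i = (128.14 − 126.58) / 825 = 1.56 / 825 = 0.001891.
Specific discharge q = K · i = 26.27 × 0.001891 = 0.04967 m/day.

0.0497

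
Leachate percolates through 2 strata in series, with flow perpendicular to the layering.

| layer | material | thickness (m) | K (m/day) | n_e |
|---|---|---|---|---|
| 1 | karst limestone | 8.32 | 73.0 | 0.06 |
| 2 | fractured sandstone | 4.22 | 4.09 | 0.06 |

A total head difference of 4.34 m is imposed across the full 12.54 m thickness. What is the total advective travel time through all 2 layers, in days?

0.199

With flow normal to the layers, continuity requires the same specific discharge q through every layer.
Σ(b_i/K_i) = 8.32/73.0 + 4.22/4.09 = 1.146 d.
q = Δh / Σ(b_i/K_i) = 4.34 / 1.146 = 3.788 m/day.
In each layer the seepage velocity is v_i = q/n_i, so the layer transit time is t_i = b_i·n_i / q:
  layer 1 (karst limestone): t_1 = 8.32 × 0.06 / 3.788 = 0.1318 d
  layer 2 (fractured sandstone): t_2 = 4.22 × 0.06 / 3.788 = 0.06684 d
Total t = Σ t_i = 0.1986 days.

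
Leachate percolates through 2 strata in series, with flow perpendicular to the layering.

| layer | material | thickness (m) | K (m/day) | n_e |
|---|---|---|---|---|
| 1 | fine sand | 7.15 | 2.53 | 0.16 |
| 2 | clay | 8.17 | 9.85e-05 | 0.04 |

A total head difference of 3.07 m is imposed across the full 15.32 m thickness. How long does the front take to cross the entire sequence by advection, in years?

With flow normal to the layers, continuity requires the same specific discharge q through every layer.
Σ(b_i/K_i) = 7.15/2.53 + 8.17/9.85e-05 = 82947 d.
q = Δh / Σ(b_i/K_i) = 3.07 / 82947 = 3.701e-05 m/day.
In each layer the seepage velocity is v_i = q/n_i, so the layer transit time is t_i = b_i·n_i / q:
  layer 1 (fine sand): t_1 = 7.15 × 0.16 / 3.701e-05 = 30909 d
  layer 2 (clay): t_2 = 8.17 × 0.04 / 3.701e-05 = 8830 d
Total t = Σ t_i = 39739 days = 108.8 years.

109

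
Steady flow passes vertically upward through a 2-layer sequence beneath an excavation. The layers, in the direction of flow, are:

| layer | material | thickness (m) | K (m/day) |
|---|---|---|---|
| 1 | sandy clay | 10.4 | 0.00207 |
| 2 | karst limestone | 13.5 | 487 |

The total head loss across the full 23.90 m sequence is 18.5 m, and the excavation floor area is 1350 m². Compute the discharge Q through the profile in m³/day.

Flow is perpendicular to layering, so the layers act in series and the equivalent K is the thickness-weighted harmonic mean.
Total thickness L = 10.4 + 13.5 = 23.90 m.
Σ(b_i/K_i) = 10.4/0.00207 + 13.5/487 = 5024 d.
K_eq = L / Σ(b_i/K_i) = 23.90 / 5024 = 0.004757 m/day.
Q = K_eq · A · (Δh/L) = 0.004757 × 1350 × (18.5/23.90) = 4.971 m³/day.

4.97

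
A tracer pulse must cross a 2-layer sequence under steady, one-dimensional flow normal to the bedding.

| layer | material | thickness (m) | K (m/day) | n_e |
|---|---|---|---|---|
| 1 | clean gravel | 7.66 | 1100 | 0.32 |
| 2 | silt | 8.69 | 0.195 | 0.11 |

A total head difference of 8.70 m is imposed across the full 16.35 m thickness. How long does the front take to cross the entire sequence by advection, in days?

With flow normal to the layers, continuity requires the same specific discharge q through every layer.
Σ(b_i/K_i) = 7.66/1100 + 8.69/0.195 = 44.57 d.
q = Δh / Σ(b_i/K_i) = 8.70 / 44.57 = 0.1952 m/day.
In each layer the seepage velocity is v_i = q/n_i, so the layer transit time is t_i = b_i·n_i / q:
  layer 1 (clean gravel): t_1 = 7.66 × 0.32 / 0.1952 = 12.56 d
  layer 2 (silt): t_2 = 8.69 × 0.11 / 0.1952 = 4.897 d
Total t = Σ t_i = 17.45 days.

17.5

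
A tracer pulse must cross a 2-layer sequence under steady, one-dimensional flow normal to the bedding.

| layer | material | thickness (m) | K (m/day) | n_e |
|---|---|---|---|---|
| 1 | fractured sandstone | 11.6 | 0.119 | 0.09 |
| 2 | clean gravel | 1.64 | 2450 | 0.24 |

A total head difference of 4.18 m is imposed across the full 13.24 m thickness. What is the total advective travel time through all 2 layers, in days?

With flow normal to the layers, continuity requires the same specific discharge q through every layer.
Σ(b_i/K_i) = 11.6/0.119 + 1.64/2450 = 97.48 d.
q = Δh / Σ(b_i/K_i) = 4.18 / 97.48 = 0.04288 m/day.
In each layer the seepage velocity is v_i = q/n_i, so the layer transit time is t_i = b_i·n_i / q:
  layer 1 (fractured sandstone): t_1 = 11.6 × 0.09 / 0.04288 = 24.35 d
  layer 2 (clean gravel): t_2 = 1.64 × 0.24 / 0.04288 = 9.179 d
Total t = Σ t_i = 33.53 days.

33.5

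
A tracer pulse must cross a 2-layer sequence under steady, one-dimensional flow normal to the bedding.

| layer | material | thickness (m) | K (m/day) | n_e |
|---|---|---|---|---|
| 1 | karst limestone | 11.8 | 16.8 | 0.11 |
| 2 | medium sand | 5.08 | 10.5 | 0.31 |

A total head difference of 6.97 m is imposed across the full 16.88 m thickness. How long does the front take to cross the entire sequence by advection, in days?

0.489

With flow normal to the layers, continuity requires the same specific discharge q through every layer.
Σ(b_i/K_i) = 11.8/16.8 + 5.08/10.5 = 1.186 d.
q = Δh / Σ(b_i/K_i) = 6.97 / 1.186 = 5.876 m/day.
In each layer the seepage velocity is v_i = q/n_i, so the layer transit time is t_i = b_i·n_i / q:
  layer 1 (karst limestone): t_1 = 11.8 × 0.11 / 5.876 = 0.2209 d
  layer 2 (medium sand): t_2 = 5.08 × 0.31 / 5.876 = 0.2680 d
Total t = Σ t_i = 0.4889 days.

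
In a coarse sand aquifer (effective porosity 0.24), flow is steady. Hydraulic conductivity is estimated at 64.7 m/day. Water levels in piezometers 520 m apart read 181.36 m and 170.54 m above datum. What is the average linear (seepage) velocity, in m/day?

Hydraulic gradient i = (181.36 − 170.54) / 520 = 10.82 / 520 = 0.02081.
Darcy flux q = K · i = 64.70 × 0.02081 = 1.346 m/day.
Seepage velocity v = q / n_e = 1.346 / 0.24 = 5.609 m/day.

5.61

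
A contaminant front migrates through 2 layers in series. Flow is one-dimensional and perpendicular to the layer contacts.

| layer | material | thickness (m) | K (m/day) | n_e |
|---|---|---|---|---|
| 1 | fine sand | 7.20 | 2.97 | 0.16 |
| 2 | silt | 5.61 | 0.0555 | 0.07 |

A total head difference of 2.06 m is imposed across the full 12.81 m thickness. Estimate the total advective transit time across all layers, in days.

With flow normal to the layers, continuity requires the same specific discharge q through every layer.
Σ(b_i/K_i) = 7.20/2.97 + 5.61/0.0555 = 103.5 d.
q = Δh / Σ(b_i/K_i) = 2.06 / 103.5 = 0.01990 m/day.
In each layer the seepage velocity is v_i = q/n_i, so the layer transit time is t_i = b_i·n_i / q:
  layer 1 (fine sand): t_1 = 7.20 × 0.16 / 0.01990 = 57.88 d
  layer 2 (silt): t_2 = 5.61 × 0.07 / 0.01990 = 19.73 d
Total t = Σ t_i = 77.61 days.

77.6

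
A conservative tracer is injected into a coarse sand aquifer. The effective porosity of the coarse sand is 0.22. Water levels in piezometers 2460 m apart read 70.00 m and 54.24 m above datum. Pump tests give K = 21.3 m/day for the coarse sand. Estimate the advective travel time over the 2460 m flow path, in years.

Hydraulic gradient i = (70.00 − 54.24) / 2460 = 15.76 / 2460 = 0.006407.
Darcy flux q = K · i = 21.30 × 0.006407 = 0.1365 m/day.
Seepage velocity v = q / n_e = 0.1365 / 0.22 = 0.6203 m/day.
Travel time t = L / v = 2460 / 0.6203 = 3966 days = 10.86 years.

10.9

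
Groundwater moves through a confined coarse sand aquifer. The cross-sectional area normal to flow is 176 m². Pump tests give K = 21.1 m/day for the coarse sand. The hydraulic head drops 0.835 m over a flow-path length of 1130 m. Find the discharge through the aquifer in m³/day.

Hydraulic gradient i = Δh / L = 0.835 / 1130 = 0.0007389.
Darcy's law: Q = K · A · i = 21.10 × 176.0 × 0.0007389 = 2.744 m³/day.

2.74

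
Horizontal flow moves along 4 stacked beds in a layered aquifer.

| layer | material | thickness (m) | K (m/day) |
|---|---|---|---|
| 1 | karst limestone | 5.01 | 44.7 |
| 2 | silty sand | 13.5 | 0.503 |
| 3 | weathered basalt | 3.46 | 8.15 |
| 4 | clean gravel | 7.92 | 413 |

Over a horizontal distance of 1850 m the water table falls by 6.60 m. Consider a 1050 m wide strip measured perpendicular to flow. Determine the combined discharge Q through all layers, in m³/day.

13200

Flow is parallel to layering, so each bed carries its own Darcy discharge and the transmissivities add.
Σ(K_i·b_i) = 44.7×5.01 + 0.503×13.5 + 8.15×3.46 + 413×7.92 = 3530 m²/day.
Hydraulic gradient i = Δh / L = 6.60 / 1850 = 0.003568.
Q = Σ(K_i·b_i) · W · i = 3530 × 1050 × 0.003568 = 13223 m³/day.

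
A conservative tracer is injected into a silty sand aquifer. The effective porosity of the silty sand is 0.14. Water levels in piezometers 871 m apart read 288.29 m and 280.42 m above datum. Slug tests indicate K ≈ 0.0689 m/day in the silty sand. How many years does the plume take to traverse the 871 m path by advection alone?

536

Hydraulic gradient i = (288.29 − 280.42) / 871 = 7.87 / 871 = 0.009036.
Darcy flux q = K · i = 0.06890 × 0.009036 = 0.0006226 m/day.
Seepage velocity v = q / n_e = 0.0006226 / 0.14 = 0.004447 m/day.
Travel time t = L / v = 871 / 0.004447 = 1.959e+05 days = 536.3 years.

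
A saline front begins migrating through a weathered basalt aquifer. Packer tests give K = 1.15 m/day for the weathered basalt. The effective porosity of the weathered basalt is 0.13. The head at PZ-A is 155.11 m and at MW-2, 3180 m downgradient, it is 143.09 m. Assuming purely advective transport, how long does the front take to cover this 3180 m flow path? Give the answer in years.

Hydraulic gradient i = (155.11 − 143.09) / 3180 = 12.02 / 3180 = 0.003780.
Darcy flux q = K · i = 1.150 × 0.003780 = 0.004347 m/day.
Seepage velocity v = q / n_e = 0.004347 / 0.13 = 0.03344 m/day.
Travel time t = L / v = 3180 / 0.03344 = 95103 days = 260.4 years.

260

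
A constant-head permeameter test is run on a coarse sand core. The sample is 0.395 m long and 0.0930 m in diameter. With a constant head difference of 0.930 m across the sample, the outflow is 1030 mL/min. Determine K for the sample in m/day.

Cross-sectional area A = π·(d/2)² = π × (0.0930/2)² = 0.006793 m².
Convert discharge: 1030 mL/min = 1.717e-05 m³/s.
Darcy's law rearranged: K = Q·L / (A·Δh) = 1.717e-05 × 0.395 / (0.006793 × 0.930) = 0.001073 m/s = 92.74 m/day.

92.7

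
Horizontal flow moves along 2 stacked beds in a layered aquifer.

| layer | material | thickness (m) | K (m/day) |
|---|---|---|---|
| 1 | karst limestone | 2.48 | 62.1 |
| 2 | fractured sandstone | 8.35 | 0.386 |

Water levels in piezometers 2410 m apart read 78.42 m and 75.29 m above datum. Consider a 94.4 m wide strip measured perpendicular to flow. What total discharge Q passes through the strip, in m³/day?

19.3

Flow is parallel to layering, so each bed carries its own Darcy discharge and the transmissivities add.
Σ(K_i·b_i) = 62.1×2.48 + 0.386×8.35 = 157.2 m²/day.
Hydraulic gradient i = (78.42 − 75.29) / 2410 = 3.13 / 2410 = 0.001299.
Q = Σ(K_i·b_i) · W · i = 157.2 × 94.4 × 0.001299 = 19.28 m³/day.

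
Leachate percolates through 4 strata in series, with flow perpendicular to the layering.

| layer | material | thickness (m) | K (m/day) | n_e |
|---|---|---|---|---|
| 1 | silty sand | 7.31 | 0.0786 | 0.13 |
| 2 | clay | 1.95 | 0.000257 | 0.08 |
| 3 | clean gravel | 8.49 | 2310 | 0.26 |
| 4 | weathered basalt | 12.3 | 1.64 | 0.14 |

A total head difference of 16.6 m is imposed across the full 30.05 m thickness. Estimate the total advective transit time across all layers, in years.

With flow normal to the layers, continuity requires the same specific discharge q through every layer.
Σ(b_i/K_i) = 7.31/0.0786 + 1.95/0.000257 + 8.49/2310 + 12.3/1.64 = 7688 d.
q = Δh / Σ(b_i/K_i) = 16.6 / 7688 = 0.002159 m/day.
In each layer the seepage velocity is v_i = q/n_i, so the layer transit time is t_i = b_i·n_i / q:
  layer 1 (silty sand): t_1 = 7.31 × 0.13 / 0.002159 = 440.1 d
  layer 2 (clay): t_2 = 1.95 × 0.08 / 0.002159 = 72.25 d
  layer 3 (clean gravel): t_3 = 8.49 × 0.26 / 0.002159 = 1022 d
  layer 4 (weathered basalt): t_4 = 12.3 × 0.14 / 0.002159 = 797.5 d
Total t = Σ t_i = 2332 days = 6.385 years.

6.39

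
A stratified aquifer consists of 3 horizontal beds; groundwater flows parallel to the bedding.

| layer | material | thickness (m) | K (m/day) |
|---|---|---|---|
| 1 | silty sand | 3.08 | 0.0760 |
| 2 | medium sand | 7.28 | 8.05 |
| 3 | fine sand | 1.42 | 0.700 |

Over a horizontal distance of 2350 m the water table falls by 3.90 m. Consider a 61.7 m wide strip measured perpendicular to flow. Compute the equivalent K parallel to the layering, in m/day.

Flow is parallel to layering, so each bed carries its own Darcy discharge and the transmissivities add.
Σ(K_i·b_i) = 0.0760×3.08 + 8.05×7.28 + 0.700×1.42 = 59.83 m²/day.
Total thickness b = 11.78 m, so K_eq = Σ(K_i·b_i)/b = 5.079 m/day.

5.08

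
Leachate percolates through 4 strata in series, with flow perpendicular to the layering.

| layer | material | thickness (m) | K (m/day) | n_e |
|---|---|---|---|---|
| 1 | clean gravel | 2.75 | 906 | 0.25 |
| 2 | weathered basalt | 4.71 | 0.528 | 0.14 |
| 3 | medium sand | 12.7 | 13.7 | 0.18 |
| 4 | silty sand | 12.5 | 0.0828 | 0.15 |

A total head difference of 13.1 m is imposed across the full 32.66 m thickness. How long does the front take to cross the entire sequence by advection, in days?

67.6

With flow normal to the layers, continuity requires the same specific discharge q through every layer.
Σ(b_i/K_i) = 2.75/906 + 4.71/0.528 + 12.7/13.7 + 12.5/0.0828 = 160.8 d.
q = Δh / Σ(b_i/K_i) = 13.1 / 160.8 = 0.08146 m/day.
In each layer the seepage velocity is v_i = q/n_i, so the layer transit time is t_i = b_i·n_i / q:
  layer 1 (clean gravel): t_1 = 2.75 × 0.25 / 0.08146 = 8.440 d
  layer 2 (weathered basalt): t_2 = 4.71 × 0.14 / 0.08146 = 8.095 d
  layer 3 (medium sand): t_3 = 12.7 × 0.18 / 0.08146 = 28.06 d
  layer 4 (silty sand): t_4 = 12.5 × 0.15 / 0.08146 = 23.02 d
Total t = Σ t_i = 67.62 days.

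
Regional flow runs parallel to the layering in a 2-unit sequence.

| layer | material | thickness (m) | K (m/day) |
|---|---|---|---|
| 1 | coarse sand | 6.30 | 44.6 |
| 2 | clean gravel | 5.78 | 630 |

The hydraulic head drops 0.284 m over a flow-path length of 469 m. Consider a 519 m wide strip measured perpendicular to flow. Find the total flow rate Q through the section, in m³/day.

1230

Flow is parallel to layering, so each bed carries its own Darcy discharge and the transmissivities add.
Σ(K_i·b_i) = 44.6×6.30 + 630×5.78 = 3922 m²/day.
Hydraulic gradient i = Δh / L = 0.284 / 469 = 0.0006055.
Q = Σ(K_i·b_i) · W · i = 3922 × 519 × 0.0006055 = 1233 m³/day.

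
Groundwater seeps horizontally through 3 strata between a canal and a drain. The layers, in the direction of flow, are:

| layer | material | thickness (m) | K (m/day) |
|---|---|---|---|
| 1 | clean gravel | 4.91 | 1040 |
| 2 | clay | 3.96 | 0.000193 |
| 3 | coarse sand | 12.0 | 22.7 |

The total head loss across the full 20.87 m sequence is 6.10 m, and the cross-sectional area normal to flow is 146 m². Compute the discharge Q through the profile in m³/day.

Flow is perpendicular to layering, so the layers act in series and the equivalent K is the thickness-weighted harmonic mean.
Total thickness L = 4.91 + 3.96 + 12.0 = 20.87 m.
Σ(b_i/K_i) = 4.91/1040 + 3.96/0.000193 + 12.0/22.7 = 20519 d.
K_eq = L / Σ(b_i/K_i) = 20.87 / 20519 = 0.001017 m/day.
Q = K_eq · A · (Δh/L) = 0.001017 × 146 × (6.10/20.87) = 0.04340 m³/day.

0.0434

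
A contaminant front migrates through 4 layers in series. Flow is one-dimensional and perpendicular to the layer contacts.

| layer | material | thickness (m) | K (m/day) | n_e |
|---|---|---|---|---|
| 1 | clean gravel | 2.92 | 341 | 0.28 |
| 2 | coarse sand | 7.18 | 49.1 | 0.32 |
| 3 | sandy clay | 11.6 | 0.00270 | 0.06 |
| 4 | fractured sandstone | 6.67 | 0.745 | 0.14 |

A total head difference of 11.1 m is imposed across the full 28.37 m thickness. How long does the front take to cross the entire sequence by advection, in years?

5.04

With flow normal to the layers, continuity requires the same specific discharge q through every layer.
Σ(b_i/K_i) = 2.92/341 + 7.18/49.1 + 11.6/0.00270 + 6.67/0.745 = 4305 d.
q = Δh / Σ(b_i/K_i) = 11.1 / 4305 = 0.002578 m/day.
In each layer the seepage velocity is v_i = q/n_i, so the layer transit time is t_i = b_i·n_i / q:
  layer 1 (clean gravel): t_1 = 2.92 × 0.28 / 0.002578 = 317.1 d
  layer 2 (coarse sand): t_2 = 7.18 × 0.32 / 0.002578 = 891.2 d
  layer 3 (sandy clay): t_3 = 11.6 × 0.06 / 0.002578 = 270.0 d
  layer 4 (fractured sandstone): t_4 = 6.67 × 0.14 / 0.002578 = 362.2 d
Total t = Σ t_i = 1840 days = 5.039 years.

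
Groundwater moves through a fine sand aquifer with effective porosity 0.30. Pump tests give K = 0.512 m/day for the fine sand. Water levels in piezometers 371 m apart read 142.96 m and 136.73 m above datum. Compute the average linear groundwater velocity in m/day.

Hydraulic gradient i = (142.96 − 136.73) / 371 = 6.23 / 371 = 0.01679.
Darcy flux q = K · i = 0.5120 × 0.01679 = 0.008598 m/day.
Seepage velocity v = q / n_e = 0.008598 / 0.30 = 0.02866 m/day.

0.0287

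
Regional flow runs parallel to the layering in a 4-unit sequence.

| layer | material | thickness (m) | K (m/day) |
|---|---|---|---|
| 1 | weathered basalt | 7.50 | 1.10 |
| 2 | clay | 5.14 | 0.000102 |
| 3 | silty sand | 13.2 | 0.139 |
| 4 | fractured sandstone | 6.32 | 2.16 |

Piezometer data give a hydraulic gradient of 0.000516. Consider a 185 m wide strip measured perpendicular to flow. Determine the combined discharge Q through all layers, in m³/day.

Flow is parallel to layering, so each bed carries its own Darcy discharge and the transmissivities add.
Σ(K_i·b_i) = 1.10×7.50 + 0.000102×5.14 + 0.139×13.2 + 2.16×6.32 = 23.74 m²/day.
Hydraulic gradient i = 0.000516.
Q = Σ(K_i·b_i) · W · i = 23.74 × 185 × 0.0005160 = 2.266 m³/day.

2.27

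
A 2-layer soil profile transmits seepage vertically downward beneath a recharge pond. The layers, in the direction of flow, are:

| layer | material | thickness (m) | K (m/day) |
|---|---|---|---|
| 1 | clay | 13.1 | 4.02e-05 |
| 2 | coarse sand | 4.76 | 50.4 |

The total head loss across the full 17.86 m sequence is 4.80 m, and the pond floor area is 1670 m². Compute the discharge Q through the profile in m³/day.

0.0246

Flow is perpendicular to layering, so the layers act in series and the equivalent K is the thickness-weighted harmonic mean.
Total thickness L = 13.1 + 4.76 = 17.86 m.
Σ(b_i/K_i) = 13.1/4.02e-05 + 4.76/50.4 = 3.259e+05 d.
K_eq = L / Σ(b_i/K_i) = 17.86 / 3.259e+05 = 5.481e-05 m/day.
Q = K_eq · A · (Δh/L) = 5.481e-05 × 1670 × (4.80/17.86) = 0.02460 m³/day.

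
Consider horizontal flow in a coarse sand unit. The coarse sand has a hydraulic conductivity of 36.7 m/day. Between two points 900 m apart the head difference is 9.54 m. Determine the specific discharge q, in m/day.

Hydraulic gradient i = Δh / L = 9.54 / 900 = 0.01060.
Specific discharge q = K · i = 36.70 × 0.01060 = 0.3890 m/day.

0.389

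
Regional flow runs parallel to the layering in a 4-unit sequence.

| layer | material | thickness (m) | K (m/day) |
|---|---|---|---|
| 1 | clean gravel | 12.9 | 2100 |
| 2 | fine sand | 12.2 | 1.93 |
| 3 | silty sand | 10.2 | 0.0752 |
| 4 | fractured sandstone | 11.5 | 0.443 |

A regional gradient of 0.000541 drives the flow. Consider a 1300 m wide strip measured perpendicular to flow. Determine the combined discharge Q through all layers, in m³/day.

Flow is parallel to layering, so each bed carries its own Darcy discharge and the transmissivities add.
Σ(K_i·b_i) = 2100×12.9 + 1.93×12.2 + 0.0752×10.2 + 0.443×11.5 = 27119 m²/day.
Hydraulic gradient i = 0.000541.
Q = Σ(K_i·b_i) · W · i = 27119 × 1300 × 0.0005410 = 19073 m³/day.

19100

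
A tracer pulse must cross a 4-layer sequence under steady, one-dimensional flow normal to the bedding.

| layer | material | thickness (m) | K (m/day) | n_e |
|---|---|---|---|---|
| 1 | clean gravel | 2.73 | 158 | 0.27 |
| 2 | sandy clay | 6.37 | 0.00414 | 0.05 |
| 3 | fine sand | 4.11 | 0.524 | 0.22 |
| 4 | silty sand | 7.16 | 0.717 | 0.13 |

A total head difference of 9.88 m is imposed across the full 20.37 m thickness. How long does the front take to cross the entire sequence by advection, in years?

1.25

With flow normal to the layers, continuity requires the same specific discharge q through every layer.
Σ(b_i/K_i) = 2.73/158 + 6.37/0.00414 + 4.11/0.524 + 7.16/0.717 = 1556 d.
q = Δh / Σ(b_i/K_i) = 9.88 / 1556 = 0.006348 m/day.
In each layer the seepage velocity is v_i = q/n_i, so the layer transit time is t_i = b_i·n_i / q:
  layer 1 (clean gravel): t_1 = 2.73 × 0.27 / 0.006348 = 116.1 d
  layer 2 (sandy clay): t_2 = 6.37 × 0.05 / 0.006348 = 50.18 d
  layer 3 (fine sand): t_3 = 4.11 × 0.22 / 0.006348 = 142.4 d
  layer 4 (silty sand): t_4 = 7.16 × 0.13 / 0.006348 = 146.6 d
Total t = Σ t_i = 455.4 days = 1.247 years.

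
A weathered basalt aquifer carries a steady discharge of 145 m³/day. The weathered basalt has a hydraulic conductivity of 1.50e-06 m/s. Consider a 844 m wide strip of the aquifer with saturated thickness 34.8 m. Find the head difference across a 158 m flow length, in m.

Convert K: 1.50e-06 m/s × 86400 = 0.1296 m/day.
Cross-sectional area A = 844 × 34.8 = 29371 m².
From Q = K·A·i, i = Q / (K·A) = 145 / (0.1296 × 29371) = 0.03809.
Head loss Δh = i · L = 0.03809 × 158 = 6.019 m.

6.02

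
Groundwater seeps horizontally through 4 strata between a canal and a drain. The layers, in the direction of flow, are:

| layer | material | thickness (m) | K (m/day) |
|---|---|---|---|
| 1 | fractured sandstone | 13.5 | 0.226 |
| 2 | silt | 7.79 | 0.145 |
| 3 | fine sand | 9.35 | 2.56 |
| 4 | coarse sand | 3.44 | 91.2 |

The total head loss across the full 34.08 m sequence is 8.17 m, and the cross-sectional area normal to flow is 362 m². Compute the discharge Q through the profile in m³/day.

25.2

Flow is perpendicular to layering, so the layers act in series and the equivalent K is the thickness-weighted harmonic mean.
Total thickness L = 13.5 + 7.79 + 9.35 + 3.44 = 34.08 m.
Σ(b_i/K_i) = 13.5/0.226 + 7.79/0.145 + 9.35/2.56 + 3.44/91.2 = 117.1 d.
K_eq = L / Σ(b_i/K_i) = 34.08 / 117.1 = 0.2909 m/day.
Q = K_eq · A · (Δh/L) = 0.2909 × 362 × (8.17/34.08) = 25.25 m³/day.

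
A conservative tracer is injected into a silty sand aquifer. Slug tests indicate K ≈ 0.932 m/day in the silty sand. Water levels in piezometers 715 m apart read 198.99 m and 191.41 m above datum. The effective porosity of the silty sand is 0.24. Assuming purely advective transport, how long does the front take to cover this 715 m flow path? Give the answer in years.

47.5

Hydraulic gradient i = (198.99 − 191.41) / 715 = 7.58 / 715 = 0.01060.
Darcy flux q = K · i = 0.9320 × 0.01060 = 0.009881 m/day.
Seepage velocity v = q / n_e = 0.009881 / 0.24 = 0.04117 m/day.
Travel time t = L / v = 715 / 0.04117 = 17368 days = 47.55 years.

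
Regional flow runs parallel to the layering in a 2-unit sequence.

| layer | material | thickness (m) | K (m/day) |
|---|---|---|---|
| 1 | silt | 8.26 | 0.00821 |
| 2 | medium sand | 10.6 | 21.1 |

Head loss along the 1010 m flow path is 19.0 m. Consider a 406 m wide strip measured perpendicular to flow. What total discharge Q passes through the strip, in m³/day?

1710

Flow is parallel to layering, so each bed carries its own Darcy discharge and the transmissivities add.
Σ(K_i·b_i) = 0.00821×8.26 + 21.1×10.6 = 223.7 m²/day.
Hydraulic gradient i = Δh / L = 19.0 / 1010 = 0.01881.
Q = Σ(K_i·b_i) · W · i = 223.7 × 406 × 0.01881 = 1709 m³/day.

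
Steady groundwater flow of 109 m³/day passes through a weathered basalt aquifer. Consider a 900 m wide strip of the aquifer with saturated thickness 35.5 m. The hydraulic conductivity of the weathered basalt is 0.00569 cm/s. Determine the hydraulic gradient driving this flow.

0.000694

Convert K: 0.00569 cm/s × 864 = 4.916 m/day.
Cross-sectional area A = 900 × 35.5 = 31950 m².
From Q = K·A·i, i = Q / (K·A) = 109 / (4.916 × 31950) = 0.0006940.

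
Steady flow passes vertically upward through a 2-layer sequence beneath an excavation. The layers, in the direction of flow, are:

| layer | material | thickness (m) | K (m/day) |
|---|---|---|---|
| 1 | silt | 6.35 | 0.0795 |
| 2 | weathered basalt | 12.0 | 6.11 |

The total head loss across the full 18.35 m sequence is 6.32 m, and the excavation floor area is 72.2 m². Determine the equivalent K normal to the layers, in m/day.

0.224

Flow is perpendicular to layering, so the layers act in series and the equivalent K is the thickness-weighted harmonic mean.
Total thickness L = 6.35 + 12.0 = 18.35 m.
Σ(b_i/K_i) = 6.35/0.0795 + 12.0/6.11 = 81.84 d.
K_eq = L / Σ(b_i/K_i) = 18.35 / 81.84 = 0.2242 m/day.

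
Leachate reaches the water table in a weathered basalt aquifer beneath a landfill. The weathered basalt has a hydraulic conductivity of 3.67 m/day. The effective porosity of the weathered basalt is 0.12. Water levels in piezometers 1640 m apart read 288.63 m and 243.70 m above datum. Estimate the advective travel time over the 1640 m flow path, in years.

Hydraulic gradient i = (288.63 − 243.70) / 1640 = 44.93 / 1640 = 0.02740.
Darcy flux q = K · i = 3.670 × 0.02740 = 0.1005 m/day.
Seepage velocity v = q / n_e = 0.1005 / 0.12 = 0.8379 m/day.
Travel time t = L / v = 1640 / 0.8379 = 1957 days = 5.359 years.

5.36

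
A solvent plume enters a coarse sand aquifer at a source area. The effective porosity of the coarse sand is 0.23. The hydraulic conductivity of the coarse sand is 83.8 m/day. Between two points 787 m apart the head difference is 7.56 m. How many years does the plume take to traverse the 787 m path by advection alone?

0.616

Hydraulic gradient i = Δh / L = 7.56 / 787 = 0.009606.
Darcy flux q = K · i = 83.80 × 0.009606 = 0.8050 m/day.
Seepage velocity v = q / n_e = 0.8050 / 0.23 = 3.500 m/day.
Travel time t = L / v = 787 / 3.500 = 224.9 days = 0.6156 years.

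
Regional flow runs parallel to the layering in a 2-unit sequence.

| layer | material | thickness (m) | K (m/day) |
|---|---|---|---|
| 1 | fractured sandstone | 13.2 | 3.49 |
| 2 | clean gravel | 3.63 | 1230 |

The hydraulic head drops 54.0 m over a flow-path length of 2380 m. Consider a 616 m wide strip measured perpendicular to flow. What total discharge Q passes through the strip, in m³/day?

Flow is parallel to layering, so each bed carries its own Darcy discharge and the transmissivities add.
Σ(K_i·b_i) = 3.49×13.2 + 1230×3.63 = 4511 m²/day.
Hydraulic gradient i = Δh / L = 54.0 / 2380 = 0.02269.
Q = Σ(K_i·b_i) · W · i = 4511 × 616 × 0.02269 = 63047 m³/day.

63000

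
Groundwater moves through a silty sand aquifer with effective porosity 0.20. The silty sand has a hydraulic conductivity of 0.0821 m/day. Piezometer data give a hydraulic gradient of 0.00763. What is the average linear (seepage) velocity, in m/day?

Hydraulic gradient i = 0.00763.
Darcy flux q = K · i = 0.08210 × 0.007630 = 0.0006264 m/day.
Seepage velocity v = q / n_e = 0.0006264 / 0.20 = 0.003132 m/day.

0.00313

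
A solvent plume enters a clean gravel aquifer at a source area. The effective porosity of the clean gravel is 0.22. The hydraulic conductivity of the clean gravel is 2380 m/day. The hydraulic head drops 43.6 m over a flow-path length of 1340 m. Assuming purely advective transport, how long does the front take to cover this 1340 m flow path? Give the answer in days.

Hydraulic gradient i = Δh / L = 43.6 / 1340 = 0.03254.
Darcy flux q = K · i = 2380 × 0.03254 = 77.44 m/day.
Seepage velocity v = q / n_e = 77.44 / 0.22 = 352.0 m/day.
Travel time t = L / v = 1340 / 352.0 = 3.807 days.

3.81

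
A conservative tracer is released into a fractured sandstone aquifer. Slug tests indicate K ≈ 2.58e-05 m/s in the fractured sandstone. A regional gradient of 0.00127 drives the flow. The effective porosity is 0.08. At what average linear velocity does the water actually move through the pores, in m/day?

Convert K: 2.58e-05 m/s × 86400 = 2.229 m/day.
Hydraulic gradient i = 0.00127.
Darcy flux q = K · i = 2.229 × 0.001270 = 0.002831 m/day.
Seepage velocity v = q / n_e = 0.002831 / 0.08 = 0.03539 m/day.

0.0354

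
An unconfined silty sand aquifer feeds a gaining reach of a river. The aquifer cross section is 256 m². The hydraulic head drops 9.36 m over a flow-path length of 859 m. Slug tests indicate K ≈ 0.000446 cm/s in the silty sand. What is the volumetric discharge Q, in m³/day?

1.07

Convert K: 0.000446 cm/s × 864 = 0.3853 m/day.
Hydraulic gradient i = Δh / L = 9.36 / 859 = 0.01090.
Darcy's law: Q = K · A · i = 0.3853 × 256.0 × 0.01090 = 1.075 m³/day.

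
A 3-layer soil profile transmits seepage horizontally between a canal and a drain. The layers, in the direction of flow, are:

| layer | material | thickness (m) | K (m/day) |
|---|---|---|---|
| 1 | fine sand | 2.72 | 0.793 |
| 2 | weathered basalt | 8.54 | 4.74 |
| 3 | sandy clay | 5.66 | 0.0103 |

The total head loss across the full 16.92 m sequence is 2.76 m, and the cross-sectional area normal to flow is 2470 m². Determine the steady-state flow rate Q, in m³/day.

12.3

Flow is perpendicular to layering, so the layers act in series and the equivalent K is the thickness-weighted harmonic mean.
Total thickness L = 2.72 + 8.54 + 5.66 = 16.92 m.
Σ(b_i/K_i) = 2.72/0.793 + 8.54/4.74 + 5.66/0.0103 = 554.7 d.
K_eq = L / Σ(b_i/K_i) = 16.92 / 554.7 = 0.03050 m/day.
Q = K_eq · A · (Δh/L) = 0.03050 × 2470 × (2.76/16.92) = 12.29 m³/day.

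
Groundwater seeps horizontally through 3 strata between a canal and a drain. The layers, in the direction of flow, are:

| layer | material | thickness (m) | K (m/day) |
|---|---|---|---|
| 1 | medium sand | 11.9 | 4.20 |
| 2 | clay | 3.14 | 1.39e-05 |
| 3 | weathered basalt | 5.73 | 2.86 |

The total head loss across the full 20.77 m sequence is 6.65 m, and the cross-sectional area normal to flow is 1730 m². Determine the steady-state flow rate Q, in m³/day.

0.0509

Flow is perpendicular to layering, so the layers act in series and the equivalent K is the thickness-weighted harmonic mean.
Total thickness L = 11.9 + 3.14 + 5.73 = 20.77 m.
Σ(b_i/K_i) = 11.9/4.20 + 3.14/1.39e-05 + 5.73/2.86 = 2.259e+05 d.
K_eq = L / Σ(b_i/K_i) = 20.77 / 2.259e+05 = 9.194e-05 m/day.
Q = K_eq · A · (Δh/L) = 9.194e-05 × 1730 × (6.65/20.77) = 0.05093 m³/day.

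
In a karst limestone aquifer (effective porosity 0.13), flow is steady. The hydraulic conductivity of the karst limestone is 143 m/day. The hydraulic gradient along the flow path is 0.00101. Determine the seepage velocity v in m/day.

Hydraulic gradient i = 0.00101.
Darcy flux q = K · i = 143.0 × 0.001010 = 0.1444 m/day.
Seepage velocity v = q / n_e = 0.1444 / 0.13 = 1.111 m/day.

1.11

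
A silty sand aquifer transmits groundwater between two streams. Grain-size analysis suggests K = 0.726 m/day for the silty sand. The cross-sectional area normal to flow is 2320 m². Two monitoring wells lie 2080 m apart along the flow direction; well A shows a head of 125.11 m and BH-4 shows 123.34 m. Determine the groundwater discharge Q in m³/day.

Hydraulic gradient i = (125.11 − 123.34) / 2080 = 1.77 / 2080 = 0.0008510.
Darcy's law: Q = K · A · i = 0.7260 × 2320 × 0.0008510 = 1.433 m³/day.

1.43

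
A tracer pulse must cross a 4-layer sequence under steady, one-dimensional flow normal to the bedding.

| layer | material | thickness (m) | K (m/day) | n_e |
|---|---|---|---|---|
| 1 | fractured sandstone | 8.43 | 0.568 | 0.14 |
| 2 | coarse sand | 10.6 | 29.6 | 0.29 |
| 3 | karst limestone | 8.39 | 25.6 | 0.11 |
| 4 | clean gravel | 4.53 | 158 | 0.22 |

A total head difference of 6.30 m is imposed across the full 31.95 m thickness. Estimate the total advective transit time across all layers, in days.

With flow normal to the layers, continuity requires the same specific discharge q through every layer.
Σ(b_i/K_i) = 8.43/0.568 + 10.6/29.6 + 8.39/25.6 + 4.53/158 = 15.56 d.
q = Δh / Σ(b_i/K_i) = 6.30 / 15.56 = 0.4050 m/day.
In each layer the seepage velocity is v_i = q/n_i, so the layer transit time is t_i = b_i·n_i / q:
  layer 1 (fractured sandstone): t_1 = 8.43 × 0.14 / 0.4050 = 2.914 d
  layer 2 (coarse sand): t_2 = 10.6 × 0.29 / 0.4050 = 7.590 d
  layer 3 (karst limestone): t_3 = 8.39 × 0.11 / 0.4050 = 2.279 d
  layer 4 (clean gravel): t_4 = 4.53 × 0.22 / 0.4050 = 2.461 d
Total t = Σ t_i = 15.24 days.

15.2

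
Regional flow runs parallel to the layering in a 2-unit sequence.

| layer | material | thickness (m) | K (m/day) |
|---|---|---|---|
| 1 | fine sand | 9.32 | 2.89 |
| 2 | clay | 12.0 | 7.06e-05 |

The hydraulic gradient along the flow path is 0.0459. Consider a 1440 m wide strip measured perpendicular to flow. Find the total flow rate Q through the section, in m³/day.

Flow is parallel to layering, so each bed carries its own Darcy discharge and the transmissivities add.
Σ(K_i·b_i) = 2.89×9.32 + 7.06e-05×12.0 = 26.94 m²/day.
Hydraulic gradient i = 0.0459.
Q = Σ(K_i·b_i) · W · i = 26.94 × 1440 × 0.04590 = 1780 m³/day.

1780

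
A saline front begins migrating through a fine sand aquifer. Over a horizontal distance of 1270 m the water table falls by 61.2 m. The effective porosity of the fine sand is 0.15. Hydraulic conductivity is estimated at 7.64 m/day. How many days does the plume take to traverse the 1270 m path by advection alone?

517

Hydraulic gradient i = Δh / L = 61.2 / 1270 = 0.04819.
Darcy flux q = K · i = 7.640 × 0.04819 = 0.3682 m/day.
Seepage velocity v = q / n_e = 0.3682 / 0.15 = 2.454 m/day.
Travel time t = L / v = 1270 / 2.454 = 517.4 days.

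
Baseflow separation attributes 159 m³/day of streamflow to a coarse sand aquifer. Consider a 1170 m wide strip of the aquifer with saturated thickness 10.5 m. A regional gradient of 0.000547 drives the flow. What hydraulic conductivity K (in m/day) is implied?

Cross-sectional area A = 1170 × 10.5 = 12285 m².
Hydraulic gradient i = 0.000547.
From Q = K·A·i, K = Q / (A·i) = 159 / (12285 × 0.0005470) = 23.66 m/day.

23.7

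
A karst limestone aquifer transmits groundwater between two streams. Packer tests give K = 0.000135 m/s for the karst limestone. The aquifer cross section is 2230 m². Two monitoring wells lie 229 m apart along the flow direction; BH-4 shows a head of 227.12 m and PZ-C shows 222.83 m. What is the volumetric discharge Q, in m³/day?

487

Convert K: 0.000135 m/s × 86400 = 11.66 m/day.
Hydraulic gradient i = (227.12 − 222.83) / 229 = 4.29 / 229 = 0.01873.
Darcy's law: Q = K · A · i = 11.66 × 2230 × 0.01873 = 487.3 m³/day.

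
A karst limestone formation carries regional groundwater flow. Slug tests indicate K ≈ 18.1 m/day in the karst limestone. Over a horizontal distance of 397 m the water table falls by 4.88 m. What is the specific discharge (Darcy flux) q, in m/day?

Hydraulic gradient i = Δh / L = 4.88 / 397 = 0.01229.
Specific discharge q = K · i = 18.10 × 0.01229 = 0.2225 m/day.

0.222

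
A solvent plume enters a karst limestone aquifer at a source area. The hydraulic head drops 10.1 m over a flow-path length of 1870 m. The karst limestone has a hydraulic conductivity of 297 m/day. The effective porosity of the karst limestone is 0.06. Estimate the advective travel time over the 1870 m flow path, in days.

69.9

Hydraulic gradient i = Δh / L = 10.1 / 1870 = 0.005401.
Darcy flux q = K · i = 297.0 × 0.005401 = 1.604 m/day.
Seepage velocity v = q / n_e = 1.604 / 0.06 = 26.74 m/day.
Travel time t = L / v = 1870 / 26.74 = 69.94 days.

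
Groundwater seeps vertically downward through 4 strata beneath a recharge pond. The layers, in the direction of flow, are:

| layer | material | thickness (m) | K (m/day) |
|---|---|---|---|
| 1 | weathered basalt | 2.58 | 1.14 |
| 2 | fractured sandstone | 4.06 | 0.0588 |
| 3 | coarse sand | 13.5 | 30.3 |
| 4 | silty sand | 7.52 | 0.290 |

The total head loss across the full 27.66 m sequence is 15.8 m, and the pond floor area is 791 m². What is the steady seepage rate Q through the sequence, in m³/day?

Flow is perpendicular to layering, so the layers act in series and the equivalent K is the thickness-weighted harmonic mean.
Total thickness L = 2.58 + 4.06 + 13.5 + 7.52 = 27.66 m.
Σ(b_i/K_i) = 2.58/1.14 + 4.06/0.0588 + 13.5/30.3 + 7.52/0.290 = 97.69 d.
K_eq = L / Σ(b_i/K_i) = 27.66 / 97.69 = 0.2831 m/day.
Q = K_eq · A · (Δh/L) = 0.2831 × 791 × (15.8/27.66) = 127.9 m³/day.

128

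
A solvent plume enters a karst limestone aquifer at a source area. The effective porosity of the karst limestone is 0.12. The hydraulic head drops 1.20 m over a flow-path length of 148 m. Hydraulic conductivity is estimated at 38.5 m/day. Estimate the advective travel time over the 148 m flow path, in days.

Hydraulic gradient i = Δh / L = 1.20 / 148 = 0.008108.
Darcy flux q = K · i = 38.50 × 0.008108 = 0.3122 m/day.
Seepage velocity v = q / n_e = 0.3122 / 0.12 = 2.601 m/day.
Travel time t = L / v = 148 / 2.601 = 56.89 days.

56.9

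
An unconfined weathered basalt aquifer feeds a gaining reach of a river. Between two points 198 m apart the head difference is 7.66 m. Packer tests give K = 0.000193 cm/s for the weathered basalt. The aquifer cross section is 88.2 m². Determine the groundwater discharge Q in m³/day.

Convert K: 0.000193 cm/s × 864 = 0.1668 m/day.
Hydraulic gradient i = Δh / L = 7.66 / 198 = 0.03869.
Darcy's law: Q = K · A · i = 0.1668 × 88.20 × 0.03869 = 0.5690 m³/day.

0.569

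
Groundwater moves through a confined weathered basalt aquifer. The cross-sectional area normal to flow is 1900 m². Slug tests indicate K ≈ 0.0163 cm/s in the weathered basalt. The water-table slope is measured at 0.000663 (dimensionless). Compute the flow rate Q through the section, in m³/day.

17.7

Convert K: 0.0163 cm/s × 864 = 14.08 m/day.
Hydraulic gradient i = 0.000663.
Darcy's law: Q = K · A · i = 14.08 × 1900 × 0.0006630 = 17.74 m³/day.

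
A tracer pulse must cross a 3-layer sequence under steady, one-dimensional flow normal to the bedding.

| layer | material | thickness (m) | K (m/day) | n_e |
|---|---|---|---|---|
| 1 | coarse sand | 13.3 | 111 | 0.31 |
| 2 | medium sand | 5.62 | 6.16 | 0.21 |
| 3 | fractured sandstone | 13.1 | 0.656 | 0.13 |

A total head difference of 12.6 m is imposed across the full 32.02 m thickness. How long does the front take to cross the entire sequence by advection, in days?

11.7

With flow normal to the layers, continuity requires the same specific discharge q through every layer.
Σ(b_i/K_i) = 13.3/111 + 5.62/6.16 + 13.1/0.656 = 21.00 d.
q = Δh / Σ(b_i/K_i) = 12.6 / 21.00 = 0.6000 m/day.
In each layer the seepage velocity is v_i = q/n_i, so the layer transit time is t_i = b_i·n_i / q:
  layer 1 (coarse sand): t_1 = 13.3 × 0.31 / 0.6000 = 6.872 d
  layer 2 (medium sand): t_2 = 5.62 × 0.21 / 0.6000 = 1.967 d
  layer 3 (fractured sandstone): t_3 = 13.1 × 0.13 / 0.6000 = 2.839 d
Total t = Σ t_i = 11.68 days.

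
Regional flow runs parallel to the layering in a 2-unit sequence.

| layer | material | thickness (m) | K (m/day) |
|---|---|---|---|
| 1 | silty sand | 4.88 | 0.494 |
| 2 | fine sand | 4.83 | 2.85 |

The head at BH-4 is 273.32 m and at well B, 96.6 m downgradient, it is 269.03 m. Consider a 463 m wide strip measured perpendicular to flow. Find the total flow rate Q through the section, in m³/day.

333

Flow is parallel to layering, so each bed carries its own Darcy discharge and the transmissivities add.
Σ(K_i·b_i) = 0.494×4.88 + 2.85×4.83 = 16.18 m²/day.
Hydraulic gradient i = (273.32 − 269.03) / 96.6 = 4.29 / 96.6 = 0.04441.
Q = Σ(K_i·b_i) · W · i = 16.18 × 463 × 0.04441 = 332.6 m³/day.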